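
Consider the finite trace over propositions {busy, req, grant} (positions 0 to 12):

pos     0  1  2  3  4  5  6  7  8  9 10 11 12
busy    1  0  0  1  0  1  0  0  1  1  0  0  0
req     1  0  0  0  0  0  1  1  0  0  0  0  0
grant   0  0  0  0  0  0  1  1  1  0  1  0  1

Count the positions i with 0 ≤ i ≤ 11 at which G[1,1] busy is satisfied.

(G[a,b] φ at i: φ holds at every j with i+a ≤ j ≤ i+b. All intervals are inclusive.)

Evaluate at each i in [0,11]:
  i=0: ✗ (fails at j=1)
  i=1: ✗ (fails at j=2)
  i=2: ✓ (all of [3,3])
  i=3: ✗ (fails at j=4)
  i=4: ✓ (all of [5,5])
  i=5: ✗ (fails at j=6)
  i=6: ✗ (fails at j=7)
  i=7: ✓ (all of [8,8])
  i=8: ✓ (all of [9,9])
  i=9: ✗ (fails at j=10)
  i=10: ✗ (fails at j=11)
  i=11: ✗ (fails at j=12)
Positions where it holds: {2, 4, 7, 8} → 4.

4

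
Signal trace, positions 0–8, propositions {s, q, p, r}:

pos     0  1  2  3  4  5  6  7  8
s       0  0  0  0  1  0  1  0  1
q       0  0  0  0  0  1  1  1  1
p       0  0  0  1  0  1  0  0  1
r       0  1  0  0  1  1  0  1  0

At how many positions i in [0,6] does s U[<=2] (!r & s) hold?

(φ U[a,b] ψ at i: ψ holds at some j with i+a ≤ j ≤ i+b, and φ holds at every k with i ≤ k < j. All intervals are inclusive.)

Evaluate at each i in [0,6]:
  i=0: ✗ (no rhs in [0,2])
  i=1: ✗ (no rhs in [1,3])
  i=2: ✗ (no rhs in [2,4])
  i=3: ✗ (no rhs in [3,5])
  i=4: ✗ (lhs fails at k=5 before rhs at j=6)
  i=5: ✗ (lhs fails at k=5 before rhs at j=6)
  i=6: ✓ (rhs at j=6)
Positions where it holds: {6} → 1.

1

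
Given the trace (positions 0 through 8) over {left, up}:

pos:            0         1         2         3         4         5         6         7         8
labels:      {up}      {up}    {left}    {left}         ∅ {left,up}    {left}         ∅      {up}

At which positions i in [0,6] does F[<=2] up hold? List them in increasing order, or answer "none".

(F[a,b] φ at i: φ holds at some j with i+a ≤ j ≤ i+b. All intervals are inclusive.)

0, 1, 3, 4, 5, 6

Evaluate at each i in [0,6]:
  i=0: ✓ (witness j=0)
  i=1: ✓ (witness j=1)
  i=2: ✗ (none in [2,4])
  i=3: ✓ (witness j=5)
  i=4: ✓ (witness j=5)
  i=5: ✓ (witness j=5)
  i=6: ✓ (witness j=8)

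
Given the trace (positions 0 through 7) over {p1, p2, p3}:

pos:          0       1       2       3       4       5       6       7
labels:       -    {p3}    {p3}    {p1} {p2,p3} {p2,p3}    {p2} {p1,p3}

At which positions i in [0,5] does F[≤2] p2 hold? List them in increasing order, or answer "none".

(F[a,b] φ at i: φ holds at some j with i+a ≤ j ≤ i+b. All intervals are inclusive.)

Evaluate at each i in [0,5]:
  i=0: ✗ (none in [0,2])
  i=1: ✗ (none in [1,3])
  i=2: ✓ (witness j=4)
  i=3: ✓ (witness j=4)
  i=4: ✓ (witness j=4)
  i=5: ✓ (witness j=5)

2, 3, 4, 5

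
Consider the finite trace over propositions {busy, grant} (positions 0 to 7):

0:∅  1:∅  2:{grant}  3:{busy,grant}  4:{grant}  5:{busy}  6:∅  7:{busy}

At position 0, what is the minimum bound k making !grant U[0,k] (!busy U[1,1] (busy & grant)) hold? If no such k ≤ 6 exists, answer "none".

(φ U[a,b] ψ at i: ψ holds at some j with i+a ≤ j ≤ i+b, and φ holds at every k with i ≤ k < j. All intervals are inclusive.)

Need earliest j ≥ 0 with (!busy U[1,1] (busy & grant)), and !grant at every k in [0,j-1].
  j=0: rhs fails.
  j=1: rhs fails.
  j=2: rhs holds; lhs holds on [0,1]. k = 2.

2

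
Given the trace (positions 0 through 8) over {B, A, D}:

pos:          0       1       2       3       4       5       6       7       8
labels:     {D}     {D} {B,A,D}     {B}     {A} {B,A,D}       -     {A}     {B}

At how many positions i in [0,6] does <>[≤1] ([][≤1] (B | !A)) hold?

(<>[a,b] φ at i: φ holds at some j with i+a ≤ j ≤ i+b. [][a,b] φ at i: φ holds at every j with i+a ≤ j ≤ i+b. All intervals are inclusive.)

5

Evaluate at each i in [0,6]:
  i=0: ✓ (witness j=0)
  i=1: ✓ (witness j=1)
  i=2: ✓ (witness j=2)
  i=3: ✗ (none in [3,4])
  i=4: ✓ (witness j=5)
  i=5: ✓ (witness j=5)
  i=6: ✗ (none in [6,7])
Positions where it holds: {0, 1, 2, 4, 5} → 5.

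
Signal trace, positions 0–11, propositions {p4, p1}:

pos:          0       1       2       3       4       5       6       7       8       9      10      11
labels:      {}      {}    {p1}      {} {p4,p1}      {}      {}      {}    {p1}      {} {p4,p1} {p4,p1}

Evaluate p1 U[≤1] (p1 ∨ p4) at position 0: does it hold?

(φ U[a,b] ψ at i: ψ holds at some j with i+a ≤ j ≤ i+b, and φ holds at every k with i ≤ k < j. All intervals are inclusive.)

Need some j in [0,1] with (p1 ∨ p4), and p1 at every k in [0,j-1].
  j=0: (p1 ∨ p4) false.
  j=1: (p1 ∨ p4) false.
No j in the window works → until fails.

False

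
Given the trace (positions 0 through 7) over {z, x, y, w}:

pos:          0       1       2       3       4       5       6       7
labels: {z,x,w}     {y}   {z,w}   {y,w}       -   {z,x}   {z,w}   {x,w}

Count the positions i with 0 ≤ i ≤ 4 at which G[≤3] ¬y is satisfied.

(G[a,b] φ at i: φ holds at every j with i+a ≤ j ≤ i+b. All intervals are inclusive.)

Evaluate at each i in [0,4]:
  i=0: ✗ (fails at j=1)
  i=1: ✗ (fails at j=1)
  i=2: ✗ (fails at j=3)
  i=3: ✗ (fails at j=3)
  i=4: ✓ (all of [4,7])
Positions where it holds: {4} → 1.

1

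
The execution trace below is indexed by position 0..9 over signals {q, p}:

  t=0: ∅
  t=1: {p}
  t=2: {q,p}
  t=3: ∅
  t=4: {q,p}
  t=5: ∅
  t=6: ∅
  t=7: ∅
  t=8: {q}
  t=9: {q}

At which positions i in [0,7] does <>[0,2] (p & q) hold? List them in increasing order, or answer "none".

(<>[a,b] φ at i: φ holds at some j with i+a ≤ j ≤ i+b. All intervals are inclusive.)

0, 1, 2, 3, 4

Evaluate at each i in [0,7]:
  i=0: ✓ (witness j=2)
  i=1: ✓ (witness j=2)
  i=2: ✓ (witness j=2)
  i=3: ✓ (witness j=4)
  i=4: ✓ (witness j=4)
  i=5: ✗ (none in [5,7])
  i=6: ✗ (none in [6,8])
  i=7: ✗ (none in [7,9])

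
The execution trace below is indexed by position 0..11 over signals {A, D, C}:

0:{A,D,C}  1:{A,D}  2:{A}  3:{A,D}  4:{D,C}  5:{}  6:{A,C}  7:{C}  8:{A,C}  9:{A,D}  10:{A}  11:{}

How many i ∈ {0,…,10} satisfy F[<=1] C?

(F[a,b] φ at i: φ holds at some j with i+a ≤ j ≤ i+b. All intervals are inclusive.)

7

Evaluate at each i in [0,10]:
  i=0: ✓ (witness j=0)
  i=1: ✗ (none in [1,2])
  i=2: ✗ (none in [2,3])
  i=3: ✓ (witness j=4)
  i=4: ✓ (witness j=4)
  i=5: ✓ (witness j=6)
  i=6: ✓ (witness j=6)
  i=7: ✓ (witness j=7)
  i=8: ✓ (witness j=8)
  i=9: ✗ (none in [9,10])
  i=10: ✗ (none in [10,11])
Positions where it holds: {0, 3, 4, 5, 6, 7, 8} → 7.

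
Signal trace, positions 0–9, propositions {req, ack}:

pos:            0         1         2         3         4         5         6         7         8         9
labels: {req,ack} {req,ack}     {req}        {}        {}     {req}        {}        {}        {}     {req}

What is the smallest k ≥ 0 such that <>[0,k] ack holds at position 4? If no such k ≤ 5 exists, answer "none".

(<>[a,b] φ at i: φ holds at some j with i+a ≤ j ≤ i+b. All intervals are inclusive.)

none

Scan j = 4,5,… for ack:
  j=4: fails
  j=5: fails
  j=6: fails
  j=7: fails
  j=8: fails
  j=9: fails
No j in [4,9] satisfies it → none.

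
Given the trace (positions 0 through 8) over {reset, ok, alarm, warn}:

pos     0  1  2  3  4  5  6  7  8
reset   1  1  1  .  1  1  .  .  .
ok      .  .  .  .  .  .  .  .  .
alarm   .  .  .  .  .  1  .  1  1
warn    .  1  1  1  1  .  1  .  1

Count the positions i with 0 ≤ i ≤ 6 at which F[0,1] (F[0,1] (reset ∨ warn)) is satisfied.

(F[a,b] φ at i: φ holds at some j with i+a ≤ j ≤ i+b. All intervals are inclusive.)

Evaluate at each i in [0,6]:
  i=0: ✓ (witness j=0)
  i=1: ✓ (witness j=1)
  i=2: ✓ (witness j=2)
  i=3: ✓ (witness j=3)
  i=4: ✓ (witness j=4)
  i=5: ✓ (witness j=5)
  i=6: ✓ (witness j=6)
Positions where it holds: {0, 1, 2, 3, 4, 5, 6} → 7.

7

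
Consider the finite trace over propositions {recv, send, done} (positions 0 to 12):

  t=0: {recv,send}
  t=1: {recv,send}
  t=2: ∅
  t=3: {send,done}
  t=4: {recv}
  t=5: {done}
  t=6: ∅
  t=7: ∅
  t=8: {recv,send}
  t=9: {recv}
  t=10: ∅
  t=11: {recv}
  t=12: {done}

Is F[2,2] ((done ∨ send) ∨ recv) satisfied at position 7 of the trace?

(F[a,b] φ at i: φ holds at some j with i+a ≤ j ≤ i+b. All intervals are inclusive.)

Yes

Check ((done ∨ send) ∨ recv) at each j in [9,9]:
  j=9: true
Found at j=9 → formula holds.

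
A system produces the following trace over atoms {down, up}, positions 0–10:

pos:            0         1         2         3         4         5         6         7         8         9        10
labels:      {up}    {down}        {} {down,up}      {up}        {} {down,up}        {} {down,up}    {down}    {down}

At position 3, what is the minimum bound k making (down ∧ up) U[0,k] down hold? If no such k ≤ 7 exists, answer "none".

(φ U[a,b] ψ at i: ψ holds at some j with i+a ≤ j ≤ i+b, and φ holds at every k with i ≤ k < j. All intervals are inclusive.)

Need earliest j ≥ 3 with down, and (down ∧ up) at every k in [3,j-1].
  j=3: rhs holds (empty prefix). k = 0.

0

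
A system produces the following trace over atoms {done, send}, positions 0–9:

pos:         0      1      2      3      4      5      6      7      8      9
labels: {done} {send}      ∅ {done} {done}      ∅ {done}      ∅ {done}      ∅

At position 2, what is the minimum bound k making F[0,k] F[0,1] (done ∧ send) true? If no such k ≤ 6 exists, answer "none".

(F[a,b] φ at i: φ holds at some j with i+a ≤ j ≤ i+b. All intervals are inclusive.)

Scan j = 2,3,… for F[0,1] (done ∧ send):
  j=2: fails
  j=3: fails
  j=4: fails
  j=5: fails
  j=6: fails
  j=7: fails
  j=8: fails
No j in [2,8] satisfies it → none.

none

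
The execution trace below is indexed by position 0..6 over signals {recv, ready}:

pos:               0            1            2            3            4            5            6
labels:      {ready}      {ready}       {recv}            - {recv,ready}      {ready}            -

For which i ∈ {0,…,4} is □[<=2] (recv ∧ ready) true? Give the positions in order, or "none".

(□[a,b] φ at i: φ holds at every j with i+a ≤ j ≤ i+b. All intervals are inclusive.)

none

Evaluate at each i in [0,4]:
  i=0: ✗ (fails at j=0)
  i=1: ✗ (fails at j=1)
  i=2: ✗ (fails at j=2)
  i=3: ✗ (fails at j=3)
  i=4: ✗ (fails at j=5)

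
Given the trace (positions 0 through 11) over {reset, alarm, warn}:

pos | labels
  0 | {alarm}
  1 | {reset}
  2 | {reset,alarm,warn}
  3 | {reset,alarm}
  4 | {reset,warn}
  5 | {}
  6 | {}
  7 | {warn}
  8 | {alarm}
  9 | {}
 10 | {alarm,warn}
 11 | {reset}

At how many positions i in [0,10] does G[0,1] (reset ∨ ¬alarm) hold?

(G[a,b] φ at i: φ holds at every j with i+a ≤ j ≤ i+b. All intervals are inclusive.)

Evaluate at each i in [0,10]:
  i=0: ✗ (fails at j=0)
  i=1: ✓ (all of [1,2])
  i=2: ✓ (all of [2,3])
  i=3: ✓ (all of [3,4])
  i=4: ✓ (all of [4,5])
  i=5: ✓ (all of [5,6])
  i=6: ✓ (all of [6,7])
  i=7: ✗ (fails at j=8)
  i=8: ✗ (fails at j=8)
  i=9: ✗ (fails at j=10)
  i=10: ✗ (fails at j=10)
Positions where it holds: {1, 2, 3, 4, 5, 6} → 6.

6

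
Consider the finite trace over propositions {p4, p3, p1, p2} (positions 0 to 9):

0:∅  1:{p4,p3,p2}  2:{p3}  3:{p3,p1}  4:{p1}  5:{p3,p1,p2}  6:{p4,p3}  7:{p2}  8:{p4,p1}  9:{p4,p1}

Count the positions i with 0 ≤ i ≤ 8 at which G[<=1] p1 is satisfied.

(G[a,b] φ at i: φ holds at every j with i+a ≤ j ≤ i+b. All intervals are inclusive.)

Evaluate at each i in [0,8]:
  i=0: ✗ (fails at j=0)
  i=1: ✗ (fails at j=1)
  i=2: ✗ (fails at j=2)
  i=3: ✓ (all of [3,4])
  i=4: ✓ (all of [4,5])
  i=5: ✗ (fails at j=6)
  i=6: ✗ (fails at j=6)
  i=7: ✗ (fails at j=7)
  i=8: ✓ (all of [8,9])
Positions where it holds: {3, 4, 8} → 3.

3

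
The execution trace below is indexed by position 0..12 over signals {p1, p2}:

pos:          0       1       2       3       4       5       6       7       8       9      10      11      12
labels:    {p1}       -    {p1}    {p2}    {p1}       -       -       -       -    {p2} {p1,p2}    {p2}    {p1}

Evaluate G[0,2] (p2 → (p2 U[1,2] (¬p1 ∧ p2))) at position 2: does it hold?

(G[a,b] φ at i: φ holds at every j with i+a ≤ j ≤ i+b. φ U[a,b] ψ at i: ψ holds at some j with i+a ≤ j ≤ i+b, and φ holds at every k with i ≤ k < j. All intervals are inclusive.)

Does not hold

Check (p2 → (p2 U[1,2] (¬p1 ∧ p2))) at every j in [2,4]:
  j=2: antecedent false → ✓
  j=3: antecedent true; consequent fails → ✗
  j=4: antecedent false → ✓
Fails at j=3 → formula fails.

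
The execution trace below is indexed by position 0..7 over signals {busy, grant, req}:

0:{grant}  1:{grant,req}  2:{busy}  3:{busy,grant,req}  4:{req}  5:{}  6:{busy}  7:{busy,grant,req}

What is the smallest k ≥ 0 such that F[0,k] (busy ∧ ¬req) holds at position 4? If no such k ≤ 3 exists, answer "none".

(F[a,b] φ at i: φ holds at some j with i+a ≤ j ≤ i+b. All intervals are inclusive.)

2

Scan j = 4,5,… for (busy ∧ ¬req):
  j=4: fails
  j=5: fails
  j=6: holds
First hit at j=6, so smallest k = 6-4 = 2.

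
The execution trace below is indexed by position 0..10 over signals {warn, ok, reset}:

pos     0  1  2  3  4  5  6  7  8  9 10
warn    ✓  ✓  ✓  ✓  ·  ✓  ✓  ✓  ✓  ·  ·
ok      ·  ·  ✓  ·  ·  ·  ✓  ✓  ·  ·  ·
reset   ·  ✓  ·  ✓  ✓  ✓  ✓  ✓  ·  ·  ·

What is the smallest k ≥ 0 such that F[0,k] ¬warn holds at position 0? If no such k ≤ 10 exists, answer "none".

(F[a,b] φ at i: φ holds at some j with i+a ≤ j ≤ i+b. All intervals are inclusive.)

Scan j = 0,1,… for ¬warn:
  j=0: fails
  j=1: fails
  j=2: fails
  j=3: fails
  j=4: holds
First hit at j=4, so smallest k = 4-0 = 4.

4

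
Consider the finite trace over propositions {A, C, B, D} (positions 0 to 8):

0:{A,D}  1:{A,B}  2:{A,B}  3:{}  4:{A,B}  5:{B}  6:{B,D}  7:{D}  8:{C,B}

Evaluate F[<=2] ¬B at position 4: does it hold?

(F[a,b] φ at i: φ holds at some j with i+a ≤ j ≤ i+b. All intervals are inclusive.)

Check ¬B at each j in [4,6]:
  j=4: false
  j=5: false
  j=6: false
No position in the window satisfies it → formula fails.

No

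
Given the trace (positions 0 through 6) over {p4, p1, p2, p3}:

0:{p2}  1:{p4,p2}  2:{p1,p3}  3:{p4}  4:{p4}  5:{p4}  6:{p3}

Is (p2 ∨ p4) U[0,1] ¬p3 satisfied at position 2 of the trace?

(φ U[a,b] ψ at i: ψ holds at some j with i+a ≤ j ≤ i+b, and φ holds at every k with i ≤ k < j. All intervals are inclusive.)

Need some j in [2,3] with ¬p3, and (p2 ∨ p4) at every k in [2,j-1].
  j=2: ¬p3 false.
  j=3: ¬p3 holds, but (p2 ∨ p4) fails at k=2 → not this j.
No j in the window works → until fails.

No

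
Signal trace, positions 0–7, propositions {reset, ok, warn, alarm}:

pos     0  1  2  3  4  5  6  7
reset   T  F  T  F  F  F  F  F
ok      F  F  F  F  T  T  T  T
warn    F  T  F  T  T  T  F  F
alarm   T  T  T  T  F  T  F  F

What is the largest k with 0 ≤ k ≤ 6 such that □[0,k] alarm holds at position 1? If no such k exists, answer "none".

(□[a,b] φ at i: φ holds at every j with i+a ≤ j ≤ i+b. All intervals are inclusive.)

alarm must hold from j=1 onward; find where it first fails.
  j=1: holds
  j=2: holds
  j=3: holds
  j=4: fails
Holds on [1,3], so largest k = 2.

2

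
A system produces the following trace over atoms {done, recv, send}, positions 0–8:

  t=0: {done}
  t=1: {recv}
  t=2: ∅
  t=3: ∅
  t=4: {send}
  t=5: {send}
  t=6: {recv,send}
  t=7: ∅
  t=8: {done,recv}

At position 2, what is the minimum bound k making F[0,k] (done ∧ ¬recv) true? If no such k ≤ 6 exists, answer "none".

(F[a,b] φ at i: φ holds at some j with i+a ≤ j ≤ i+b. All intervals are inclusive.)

Scan j = 2,3,… for (done ∧ ¬recv):
  j=2: fails
  j=3: fails
  j=4: fails
  j=5: fails
  j=6: fails
  j=7: fails
  j=8: fails
No j in [2,8] satisfies it → none.

none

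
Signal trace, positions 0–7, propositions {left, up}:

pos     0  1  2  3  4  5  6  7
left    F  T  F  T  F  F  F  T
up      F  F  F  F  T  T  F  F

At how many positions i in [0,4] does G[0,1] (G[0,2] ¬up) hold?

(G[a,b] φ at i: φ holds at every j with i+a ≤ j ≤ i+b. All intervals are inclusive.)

Evaluate at each i in [0,4]:
  i=0: ✓ (all of [0,1])
  i=1: ✗ (fails at j=2)
  i=2: ✗ (fails at j=2)
  i=3: ✗ (fails at j=3)
  i=4: ✗ (fails at j=4)
Positions where it holds: {0} → 1.

1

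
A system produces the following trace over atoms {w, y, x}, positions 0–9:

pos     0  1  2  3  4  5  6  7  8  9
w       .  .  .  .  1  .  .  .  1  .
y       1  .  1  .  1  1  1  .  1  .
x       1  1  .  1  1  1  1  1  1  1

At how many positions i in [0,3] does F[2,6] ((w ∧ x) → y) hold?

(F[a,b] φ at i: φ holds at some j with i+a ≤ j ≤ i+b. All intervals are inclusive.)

Evaluate at each i in [0,3]:
  i=0: ✓ (witness j=2)
  i=1: ✓ (witness j=3)
  i=2: ✓ (witness j=4)
  i=3: ✓ (witness j=5)
Positions where it holds: {0, 1, 2, 3} → 4.

4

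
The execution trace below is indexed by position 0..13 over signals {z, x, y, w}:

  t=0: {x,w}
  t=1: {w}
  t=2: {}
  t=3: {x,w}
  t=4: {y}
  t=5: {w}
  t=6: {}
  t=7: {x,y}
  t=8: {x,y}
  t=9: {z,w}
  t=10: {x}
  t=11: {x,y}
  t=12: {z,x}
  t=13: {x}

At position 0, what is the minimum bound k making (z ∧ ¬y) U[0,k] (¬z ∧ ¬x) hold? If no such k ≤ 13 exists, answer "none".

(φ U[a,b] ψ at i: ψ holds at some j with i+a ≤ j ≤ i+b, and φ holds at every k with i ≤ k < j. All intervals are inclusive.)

none

Need earliest j ≥ 0 with (¬z ∧ ¬x), and (z ∧ ¬y) at every k in [0,j-1].
  j=0: rhs fails.
  j=1: rhs holds but lhs fails at k=0.
  j=2: rhs holds but lhs fails at k=0.
  j=3: rhs fails.
  j=4: rhs holds but lhs fails at k=0.
  j=5: rhs holds but lhs fails at k=0.
  j=6: rhs holds but lhs fails at k=0.
  j=7: rhs fails.
  j=8: rhs fails.
  j=9: rhs fails.
  j=10: rhs fails.
  j=11: rhs fails.
  j=12: rhs fails.
  j=13: rhs fails.
No witness within the range → none.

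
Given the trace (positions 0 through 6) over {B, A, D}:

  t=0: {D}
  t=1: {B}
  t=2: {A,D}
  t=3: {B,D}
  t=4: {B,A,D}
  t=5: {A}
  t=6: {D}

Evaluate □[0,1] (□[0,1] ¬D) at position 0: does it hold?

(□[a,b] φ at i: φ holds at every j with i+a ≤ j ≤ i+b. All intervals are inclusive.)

Check □[0,1] ¬D at every j in [0,1]:
  j=0: fails at 0
  j=1: fails at 2
Fails at j=0 → formula fails.

No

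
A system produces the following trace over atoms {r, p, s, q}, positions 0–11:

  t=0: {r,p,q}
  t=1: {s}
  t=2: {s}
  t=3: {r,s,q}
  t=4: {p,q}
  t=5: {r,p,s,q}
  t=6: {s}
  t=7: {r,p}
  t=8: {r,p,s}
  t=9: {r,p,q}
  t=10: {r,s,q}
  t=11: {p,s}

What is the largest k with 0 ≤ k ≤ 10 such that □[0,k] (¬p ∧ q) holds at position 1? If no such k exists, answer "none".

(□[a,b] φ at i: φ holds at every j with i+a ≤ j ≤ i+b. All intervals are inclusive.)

(¬p ∧ q) must hold from j=1 onward; find where it first fails.
  j=1: fails → no k works.

none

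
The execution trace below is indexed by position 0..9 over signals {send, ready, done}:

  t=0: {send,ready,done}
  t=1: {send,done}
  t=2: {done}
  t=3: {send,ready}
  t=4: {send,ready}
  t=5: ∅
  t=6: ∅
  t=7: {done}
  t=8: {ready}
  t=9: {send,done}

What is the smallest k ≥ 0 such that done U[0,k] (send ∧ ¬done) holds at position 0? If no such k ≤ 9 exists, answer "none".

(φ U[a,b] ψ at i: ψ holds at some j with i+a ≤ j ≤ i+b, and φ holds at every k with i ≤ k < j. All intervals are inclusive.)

3

Need earliest j ≥ 0 with (send ∧ ¬done), and done at every k in [0,j-1].
  j=0: rhs fails.
  j=1: rhs fails.
  j=2: rhs fails.
  j=3: rhs holds; lhs holds on [0,2]. k = 3.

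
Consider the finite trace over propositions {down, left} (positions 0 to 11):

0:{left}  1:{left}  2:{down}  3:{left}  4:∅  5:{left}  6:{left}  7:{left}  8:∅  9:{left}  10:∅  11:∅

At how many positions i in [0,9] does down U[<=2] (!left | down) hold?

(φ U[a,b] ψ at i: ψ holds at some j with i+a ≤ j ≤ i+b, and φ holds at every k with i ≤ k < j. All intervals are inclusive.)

Evaluate at each i in [0,9]:
  i=0: ✗ (lhs fails at k=0 before rhs at j=2)
  i=1: ✗ (lhs fails at k=1 before rhs at j=2)
  i=2: ✓ (rhs at j=2)
  i=3: ✗ (lhs fails at k=3 before rhs at j=4)
  i=4: ✓ (rhs at j=4)
  i=5: ✗ (no rhs in [5,7])
  i=6: ✗ (lhs fails at k=6 before rhs at j=8)
  i=7: ✗ (lhs fails at k=7 before rhs at j=8)
  i=8: ✓ (rhs at j=8)
  i=9: ✗ (lhs fails at k=9 before rhs at j=10)
Positions where it holds: {2, 4, 8} → 3.

3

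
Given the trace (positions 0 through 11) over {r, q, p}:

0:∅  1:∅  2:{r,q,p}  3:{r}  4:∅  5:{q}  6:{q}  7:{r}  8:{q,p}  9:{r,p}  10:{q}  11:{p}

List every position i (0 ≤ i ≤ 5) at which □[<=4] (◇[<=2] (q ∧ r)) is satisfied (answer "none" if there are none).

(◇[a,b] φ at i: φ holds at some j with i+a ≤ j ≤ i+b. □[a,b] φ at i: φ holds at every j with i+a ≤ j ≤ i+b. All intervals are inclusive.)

Evaluate at each i in [0,5]:
  i=0: ✗ (fails at j=3)
  i=1: ✗ (fails at j=3)
  i=2: ✗ (fails at j=3)
  i=3: ✗ (fails at j=3)
  i=4: ✗ (fails at j=4)
  i=5: ✗ (fails at j=5)

none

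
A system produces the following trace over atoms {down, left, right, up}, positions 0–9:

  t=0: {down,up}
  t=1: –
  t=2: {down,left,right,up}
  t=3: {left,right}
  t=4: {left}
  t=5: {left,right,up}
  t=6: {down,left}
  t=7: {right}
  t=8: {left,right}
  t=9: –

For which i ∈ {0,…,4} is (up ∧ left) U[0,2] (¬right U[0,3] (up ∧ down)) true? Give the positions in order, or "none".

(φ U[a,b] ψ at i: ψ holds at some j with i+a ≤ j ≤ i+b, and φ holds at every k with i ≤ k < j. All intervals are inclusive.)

Evaluate at each i in [0,4]:
  i=0: ✓ (rhs at j=0)
  i=1: ✓ (rhs at j=1)
  i=2: ✓ (rhs at j=2)
  i=3: ✗ (no rhs in [3,5])
  i=4: ✗ (no rhs in [4,6])

0, 1, 2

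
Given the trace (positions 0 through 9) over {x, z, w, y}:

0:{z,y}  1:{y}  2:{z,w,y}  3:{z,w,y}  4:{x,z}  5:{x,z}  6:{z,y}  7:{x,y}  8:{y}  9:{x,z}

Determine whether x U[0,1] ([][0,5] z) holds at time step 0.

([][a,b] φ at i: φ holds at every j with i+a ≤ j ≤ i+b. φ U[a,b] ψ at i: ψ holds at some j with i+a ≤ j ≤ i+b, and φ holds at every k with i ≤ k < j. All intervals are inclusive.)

False

Need some j in [0,1] with [][0,5] z, and x at every k in [0,j-1].
  j=0: [][0,5] z — fails at 1.
  j=1: [][0,5] z — fails at 1.
No j in the window works → until fails.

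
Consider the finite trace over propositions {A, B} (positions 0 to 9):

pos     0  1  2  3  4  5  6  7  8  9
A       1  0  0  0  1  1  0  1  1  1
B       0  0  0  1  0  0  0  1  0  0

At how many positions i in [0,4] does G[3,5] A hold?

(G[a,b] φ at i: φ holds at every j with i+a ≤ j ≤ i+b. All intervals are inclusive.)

Evaluate at each i in [0,4]:
  i=0: ✗ (fails at j=3)
  i=1: ✗ (fails at j=6)
  i=2: ✗ (fails at j=6)
  i=3: ✗ (fails at j=6)
  i=4: ✓ (all of [7,9])
Positions where it holds: {4} → 1.

1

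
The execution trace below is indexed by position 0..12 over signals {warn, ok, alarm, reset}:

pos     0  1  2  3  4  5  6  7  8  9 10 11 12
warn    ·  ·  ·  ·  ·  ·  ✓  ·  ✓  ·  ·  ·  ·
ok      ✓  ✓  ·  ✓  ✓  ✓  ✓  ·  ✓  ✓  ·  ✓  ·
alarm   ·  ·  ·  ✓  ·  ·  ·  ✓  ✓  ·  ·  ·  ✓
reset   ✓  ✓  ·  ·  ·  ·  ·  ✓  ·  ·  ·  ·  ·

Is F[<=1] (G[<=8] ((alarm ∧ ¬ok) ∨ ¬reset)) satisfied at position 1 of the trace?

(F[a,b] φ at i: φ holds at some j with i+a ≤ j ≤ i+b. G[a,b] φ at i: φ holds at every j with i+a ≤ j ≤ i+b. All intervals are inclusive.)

Yes

Check G[<=8] ((alarm ∧ ¬ok) ∨ ¬reset) at each j in [1,2]:
  j=1: fails at 1
  j=2: holds on [2,10]
Found at j=2 → formula holds.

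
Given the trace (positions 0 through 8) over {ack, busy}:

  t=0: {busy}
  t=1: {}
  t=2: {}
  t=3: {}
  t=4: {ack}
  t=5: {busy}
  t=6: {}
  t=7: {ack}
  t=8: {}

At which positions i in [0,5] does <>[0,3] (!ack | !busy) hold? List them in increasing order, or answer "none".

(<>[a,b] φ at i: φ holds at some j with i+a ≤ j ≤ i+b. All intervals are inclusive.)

0, 1, 2, 3, 4, 5

Evaluate at each i in [0,5]:
  i=0: ✓ (witness j=0)
  i=1: ✓ (witness j=1)
  i=2: ✓ (witness j=2)
  i=3: ✓ (witness j=3)
  i=4: ✓ (witness j=4)
  i=5: ✓ (witness j=5)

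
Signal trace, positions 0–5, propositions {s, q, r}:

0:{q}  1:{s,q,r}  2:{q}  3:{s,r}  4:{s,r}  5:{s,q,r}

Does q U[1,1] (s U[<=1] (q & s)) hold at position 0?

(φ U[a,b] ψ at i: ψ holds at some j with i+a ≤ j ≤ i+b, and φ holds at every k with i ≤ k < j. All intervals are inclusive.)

Need some j in [1,1] with (s U[<=1] (q & s)), and q at every k in [0,j-1].
  j=1: (s U[<=1] (q & s)) holds; q holds at every k in [0,0] → satisfied.

Yes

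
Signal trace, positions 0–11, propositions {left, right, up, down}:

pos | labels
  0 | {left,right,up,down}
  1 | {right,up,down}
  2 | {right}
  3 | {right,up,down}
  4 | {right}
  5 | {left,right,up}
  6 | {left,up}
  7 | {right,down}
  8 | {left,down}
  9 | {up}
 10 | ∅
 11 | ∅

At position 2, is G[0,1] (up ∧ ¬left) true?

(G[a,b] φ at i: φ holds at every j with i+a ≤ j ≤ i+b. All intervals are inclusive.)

False

Check (up ∧ ¬left) at every j in [2,3]:
  j=2: false
  j=3: true
Fails at j=2 → formula fails.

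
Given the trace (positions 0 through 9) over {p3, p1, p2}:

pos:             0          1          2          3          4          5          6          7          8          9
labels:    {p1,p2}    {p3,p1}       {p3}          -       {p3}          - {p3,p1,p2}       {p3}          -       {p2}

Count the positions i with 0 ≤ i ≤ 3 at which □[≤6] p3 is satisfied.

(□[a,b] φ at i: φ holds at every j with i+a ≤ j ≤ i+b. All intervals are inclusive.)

Evaluate at each i in [0,3]:
  i=0: ✗ (fails at j=0)
  i=1: ✗ (fails at j=3)
  i=2: ✗ (fails at j=3)
  i=3: ✗ (fails at j=3)
Positions where it holds: {} → 0.

0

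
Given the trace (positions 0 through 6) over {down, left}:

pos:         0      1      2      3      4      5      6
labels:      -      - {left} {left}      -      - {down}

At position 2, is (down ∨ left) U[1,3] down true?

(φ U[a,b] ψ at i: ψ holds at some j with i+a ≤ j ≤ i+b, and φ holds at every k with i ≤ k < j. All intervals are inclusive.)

No

Need some j in [3,5] with down, and (down ∨ left) at every k in [2,j-1].
  j=3: down false.
  j=4: down false.
  j=5: down false.
No j in the window works → until fails.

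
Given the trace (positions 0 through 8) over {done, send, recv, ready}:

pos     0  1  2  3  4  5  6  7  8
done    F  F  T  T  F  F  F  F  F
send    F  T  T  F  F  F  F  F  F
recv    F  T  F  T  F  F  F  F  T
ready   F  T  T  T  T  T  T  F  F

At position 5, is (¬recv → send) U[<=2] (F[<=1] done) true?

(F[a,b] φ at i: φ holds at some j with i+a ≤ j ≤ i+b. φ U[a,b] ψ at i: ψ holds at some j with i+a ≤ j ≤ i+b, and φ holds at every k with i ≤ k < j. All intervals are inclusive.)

Does not hold

Need some j in [5,7] with F[<=1] done, and (¬recv → send) at every k in [5,j-1].
  j=5: F[<=1] done — fails (none in [5,6]).
  j=6: F[<=1] done — fails (none in [6,7]).
  j=7: F[<=1] done — fails (none in [7,8]).
No j in the window works → until fails.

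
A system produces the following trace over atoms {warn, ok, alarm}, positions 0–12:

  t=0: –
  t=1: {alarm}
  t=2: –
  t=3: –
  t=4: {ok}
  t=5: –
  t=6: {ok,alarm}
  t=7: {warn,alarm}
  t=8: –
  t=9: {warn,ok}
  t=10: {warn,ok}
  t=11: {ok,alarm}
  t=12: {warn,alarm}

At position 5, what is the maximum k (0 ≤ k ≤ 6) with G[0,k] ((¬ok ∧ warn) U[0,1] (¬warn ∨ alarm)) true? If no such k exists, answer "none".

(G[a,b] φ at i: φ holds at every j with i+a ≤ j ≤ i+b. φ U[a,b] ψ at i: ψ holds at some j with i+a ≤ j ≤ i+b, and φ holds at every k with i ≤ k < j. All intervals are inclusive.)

((¬ok ∧ warn) U[0,1] (¬warn ∨ alarm)) must hold from j=5 onward; find where it first fails.
  j=5: holds
  j=6: holds
  j=7: holds
  j=8: holds
  j=9: fails
Holds on [5,8], so largest k = 3.

3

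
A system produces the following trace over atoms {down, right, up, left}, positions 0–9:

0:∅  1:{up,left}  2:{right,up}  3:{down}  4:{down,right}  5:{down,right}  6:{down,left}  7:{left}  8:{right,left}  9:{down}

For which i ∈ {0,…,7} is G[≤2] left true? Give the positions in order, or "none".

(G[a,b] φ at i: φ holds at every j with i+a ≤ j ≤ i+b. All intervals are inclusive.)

Evaluate at each i in [0,7]:
  i=0: ✗ (fails at j=0)
  i=1: ✗ (fails at j=2)
  i=2: ✗ (fails at j=2)
  i=3: ✗ (fails at j=3)
  i=4: ✗ (fails at j=4)
  i=5: ✗ (fails at j=5)
  i=6: ✓ (all of [6,8])
  i=7: ✗ (fails at j=9)

6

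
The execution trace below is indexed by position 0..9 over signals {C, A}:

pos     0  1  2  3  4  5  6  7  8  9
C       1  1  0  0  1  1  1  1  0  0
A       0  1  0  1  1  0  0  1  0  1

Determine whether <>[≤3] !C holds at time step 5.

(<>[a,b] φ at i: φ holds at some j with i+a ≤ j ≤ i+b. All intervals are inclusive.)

True

Check !C at each j in [5,8]:
  j=5: false
  j=6: false
  j=7: false
  j=8: true
Found at j=8 → formula holds.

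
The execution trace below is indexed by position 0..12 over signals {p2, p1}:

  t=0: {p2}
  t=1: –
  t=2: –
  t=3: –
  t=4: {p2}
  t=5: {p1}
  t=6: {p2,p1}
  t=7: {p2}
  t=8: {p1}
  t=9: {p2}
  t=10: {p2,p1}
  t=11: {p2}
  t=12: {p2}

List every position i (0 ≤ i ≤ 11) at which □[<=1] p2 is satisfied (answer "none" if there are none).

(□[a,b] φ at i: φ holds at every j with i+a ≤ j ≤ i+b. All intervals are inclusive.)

6, 9, 10, 11

Evaluate at each i in [0,11]:
  i=0: ✗ (fails at j=1)
  i=1: ✗ (fails at j=1)
  i=2: ✗ (fails at j=2)
  i=3: ✗ (fails at j=3)
  i=4: ✗ (fails at j=5)
  i=5: ✗ (fails at j=5)
  i=6: ✓ (all of [6,7])
  i=7: ✗ (fails at j=8)
  i=8: ✗ (fails at j=8)
  i=9: ✓ (all of [9,10])
  i=10: ✓ (all of [10,11])
  i=11: ✓ (all of [11,12])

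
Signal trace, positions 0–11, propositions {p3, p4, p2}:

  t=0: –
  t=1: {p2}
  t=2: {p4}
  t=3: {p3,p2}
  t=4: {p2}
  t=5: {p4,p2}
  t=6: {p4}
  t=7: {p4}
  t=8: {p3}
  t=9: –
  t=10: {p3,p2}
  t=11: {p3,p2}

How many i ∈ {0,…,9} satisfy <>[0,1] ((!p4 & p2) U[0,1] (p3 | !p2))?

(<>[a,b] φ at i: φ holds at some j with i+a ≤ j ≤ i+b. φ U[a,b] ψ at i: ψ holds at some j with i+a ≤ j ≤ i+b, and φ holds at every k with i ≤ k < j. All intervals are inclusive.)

9

Evaluate at each i in [0,9]:
  i=0: ✓ (witness j=0)
  i=1: ✓ (witness j=1)
  i=2: ✓ (witness j=2)
  i=3: ✓ (witness j=3)
  i=4: ✗ (none in [4,5])
  i=5: ✓ (witness j=6)
  i=6: ✓ (witness j=6)
  i=7: ✓ (witness j=7)
  i=8: ✓ (witness j=8)
  i=9: ✓ (witness j=9)
Positions where it holds: {0, 1, 2, 3, 5, 6, 7, 8, 9} → 9.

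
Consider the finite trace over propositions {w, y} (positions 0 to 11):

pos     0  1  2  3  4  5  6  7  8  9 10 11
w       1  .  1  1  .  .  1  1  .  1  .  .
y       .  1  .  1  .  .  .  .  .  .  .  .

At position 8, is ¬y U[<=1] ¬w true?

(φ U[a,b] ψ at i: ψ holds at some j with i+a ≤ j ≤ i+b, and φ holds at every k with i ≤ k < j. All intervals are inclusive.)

Yes

Need some j in [8,9] with ¬w, and ¬y at every k in [8,j-1].
  j=8: ¬w holds; no prefix to check → satisfied.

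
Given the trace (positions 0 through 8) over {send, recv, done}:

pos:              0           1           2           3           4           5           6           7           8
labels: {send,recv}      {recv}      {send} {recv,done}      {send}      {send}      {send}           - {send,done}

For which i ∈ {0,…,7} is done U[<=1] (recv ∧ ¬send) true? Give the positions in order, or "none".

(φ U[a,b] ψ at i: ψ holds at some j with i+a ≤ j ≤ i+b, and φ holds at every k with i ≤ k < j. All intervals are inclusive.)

1, 3

Evaluate at each i in [0,7]:
  i=0: ✗ (lhs fails at k=0 before rhs at j=1)
  i=1: ✓ (rhs at j=1)
  i=2: ✗ (lhs fails at k=2 before rhs at j=3)
  i=3: ✓ (rhs at j=3)
  i=4: ✗ (no rhs in [4,5])
  i=5: ✗ (no rhs in [5,6])
  i=6: ✗ (no rhs in [6,7])
  i=7: ✗ (no rhs in [7,8])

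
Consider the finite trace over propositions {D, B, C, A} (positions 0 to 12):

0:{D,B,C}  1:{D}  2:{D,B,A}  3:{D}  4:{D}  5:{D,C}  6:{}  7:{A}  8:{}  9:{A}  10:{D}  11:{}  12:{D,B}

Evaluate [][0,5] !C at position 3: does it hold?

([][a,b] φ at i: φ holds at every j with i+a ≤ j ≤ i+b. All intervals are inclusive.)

No

Check !C at every j in [3,8]:
  j=3: true
  j=4: true
  j=5: false
  j=6: true
  j=7: true
  j=8: true
Fails at j=5 → formula fails.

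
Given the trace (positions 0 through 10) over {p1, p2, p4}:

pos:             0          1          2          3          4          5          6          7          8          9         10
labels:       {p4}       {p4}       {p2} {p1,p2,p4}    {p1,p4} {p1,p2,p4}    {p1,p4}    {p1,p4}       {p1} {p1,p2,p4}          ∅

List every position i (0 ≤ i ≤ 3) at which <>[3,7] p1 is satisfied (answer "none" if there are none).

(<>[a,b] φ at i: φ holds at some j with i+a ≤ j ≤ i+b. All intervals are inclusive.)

0, 1, 2, 3

Evaluate at each i in [0,3]:
  i=0: ✓ (witness j=3)
  i=1: ✓ (witness j=4)
  i=2: ✓ (witness j=5)
  i=3: ✓ (witness j=6)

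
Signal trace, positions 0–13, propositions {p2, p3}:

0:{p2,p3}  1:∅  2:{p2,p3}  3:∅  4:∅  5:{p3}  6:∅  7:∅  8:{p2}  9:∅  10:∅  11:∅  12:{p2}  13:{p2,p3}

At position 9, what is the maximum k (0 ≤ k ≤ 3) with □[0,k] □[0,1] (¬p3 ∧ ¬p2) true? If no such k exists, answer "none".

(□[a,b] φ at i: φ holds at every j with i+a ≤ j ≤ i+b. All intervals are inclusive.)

1

□[0,1] (¬p3 ∧ ¬p2) must hold from j=9 onward; find where it first fails.
  j=9: holds
  j=10: holds
  j=11: fails
Holds on [9,10], so largest k = 1.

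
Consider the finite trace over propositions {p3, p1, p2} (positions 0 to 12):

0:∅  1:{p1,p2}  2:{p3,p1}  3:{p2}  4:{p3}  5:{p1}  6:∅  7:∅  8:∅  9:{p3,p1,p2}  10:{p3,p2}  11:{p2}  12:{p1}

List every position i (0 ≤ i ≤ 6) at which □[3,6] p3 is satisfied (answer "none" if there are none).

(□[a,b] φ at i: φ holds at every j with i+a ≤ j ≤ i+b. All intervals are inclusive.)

Evaluate at each i in [0,6]:
  i=0: ✗ (fails at j=3)
  i=1: ✗ (fails at j=5)
  i=2: ✗ (fails at j=5)
  i=3: ✗ (fails at j=6)
  i=4: ✗ (fails at j=7)
  i=5: ✗ (fails at j=8)
  i=6: ✗ (fails at j=11)

none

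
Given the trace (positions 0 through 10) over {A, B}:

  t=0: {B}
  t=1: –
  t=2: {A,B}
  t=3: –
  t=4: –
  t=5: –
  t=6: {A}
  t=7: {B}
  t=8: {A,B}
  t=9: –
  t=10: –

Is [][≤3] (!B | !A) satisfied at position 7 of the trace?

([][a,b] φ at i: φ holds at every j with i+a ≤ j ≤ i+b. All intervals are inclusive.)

Check (!B | !A) at every j in [7,10]:
  j=7: true
  j=8: false
  j=9: true
  j=10: true
Fails at j=8 → formula fails.

False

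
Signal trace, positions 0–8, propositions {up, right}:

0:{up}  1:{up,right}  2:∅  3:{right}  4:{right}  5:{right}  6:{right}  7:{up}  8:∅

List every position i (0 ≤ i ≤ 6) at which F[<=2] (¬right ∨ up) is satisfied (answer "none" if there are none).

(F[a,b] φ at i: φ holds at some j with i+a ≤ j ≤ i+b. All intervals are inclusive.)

Evaluate at each i in [0,6]:
  i=0: ✓ (witness j=0)
  i=1: ✓ (witness j=1)
  i=2: ✓ (witness j=2)
  i=3: ✗ (none in [3,5])
  i=4: ✗ (none in [4,6])
  i=5: ✓ (witness j=7)
  i=6: ✓ (witness j=7)

0, 1, 2, 5, 6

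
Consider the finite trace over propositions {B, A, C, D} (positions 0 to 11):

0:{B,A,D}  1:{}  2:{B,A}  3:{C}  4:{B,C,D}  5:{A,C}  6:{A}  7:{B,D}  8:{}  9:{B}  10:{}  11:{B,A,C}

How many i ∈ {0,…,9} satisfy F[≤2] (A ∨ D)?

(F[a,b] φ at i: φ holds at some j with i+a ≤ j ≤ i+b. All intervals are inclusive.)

9

Evaluate at each i in [0,9]:
  i=0: ✓ (witness j=0)
  i=1: ✓ (witness j=2)
  i=2: ✓ (witness j=2)
  i=3: ✓ (witness j=4)
  i=4: ✓ (witness j=4)
  i=5: ✓ (witness j=5)
  i=6: ✓ (witness j=6)
  i=7: ✓ (witness j=7)
  i=8: ✗ (none in [8,10])
  i=9: ✓ (witness j=11)
Positions where it holds: {0, 1, 2, 3, 4, 5, 6, 7, 9} → 9.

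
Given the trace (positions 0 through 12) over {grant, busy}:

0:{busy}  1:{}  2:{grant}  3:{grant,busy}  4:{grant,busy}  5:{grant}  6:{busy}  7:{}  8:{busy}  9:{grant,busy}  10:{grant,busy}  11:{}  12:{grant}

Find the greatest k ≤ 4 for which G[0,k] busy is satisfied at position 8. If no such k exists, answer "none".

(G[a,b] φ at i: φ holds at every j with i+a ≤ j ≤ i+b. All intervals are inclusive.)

busy must hold from j=8 onward; find where it first fails.
  j=8: holds
  j=9: holds
  j=10: holds
  j=11: fails
Holds on [8,10], so largest k = 2.

2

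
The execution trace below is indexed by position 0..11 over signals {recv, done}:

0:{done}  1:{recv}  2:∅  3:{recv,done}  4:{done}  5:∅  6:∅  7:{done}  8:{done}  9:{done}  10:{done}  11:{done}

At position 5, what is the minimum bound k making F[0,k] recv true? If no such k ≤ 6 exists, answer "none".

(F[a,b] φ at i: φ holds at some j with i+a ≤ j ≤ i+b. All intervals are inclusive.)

Scan j = 5,6,… for recv:
  j=5: fails
  j=6: fails
  j=7: fails
  j=8: fails
  j=9: fails
  j=10: fails
  j=11: fails
No j in [5,11] satisfies it → none.

none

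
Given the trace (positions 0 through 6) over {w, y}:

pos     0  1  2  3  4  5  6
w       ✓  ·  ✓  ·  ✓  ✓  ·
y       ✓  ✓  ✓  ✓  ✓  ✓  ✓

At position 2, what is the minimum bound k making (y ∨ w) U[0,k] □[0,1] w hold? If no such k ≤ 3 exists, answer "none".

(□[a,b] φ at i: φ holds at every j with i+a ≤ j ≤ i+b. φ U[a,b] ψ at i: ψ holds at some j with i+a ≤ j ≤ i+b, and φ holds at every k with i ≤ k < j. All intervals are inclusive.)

2

Need earliest j ≥ 2 with □[0,1] w, and (y ∨ w) at every k in [2,j-1].
  j=2: rhs fails.
  j=3: rhs fails.
  j=4: rhs holds; lhs holds on [2,3]. k = 2.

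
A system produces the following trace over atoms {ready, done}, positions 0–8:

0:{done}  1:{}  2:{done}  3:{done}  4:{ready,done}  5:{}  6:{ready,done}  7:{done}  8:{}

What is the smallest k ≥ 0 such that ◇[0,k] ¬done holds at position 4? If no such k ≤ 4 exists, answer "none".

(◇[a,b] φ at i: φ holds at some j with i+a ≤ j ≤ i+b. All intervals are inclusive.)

Scan j = 4,5,… for ¬done:
  j=4: fails
  j=5: holds
First hit at j=5, so smallest k = 5-4 = 1.

1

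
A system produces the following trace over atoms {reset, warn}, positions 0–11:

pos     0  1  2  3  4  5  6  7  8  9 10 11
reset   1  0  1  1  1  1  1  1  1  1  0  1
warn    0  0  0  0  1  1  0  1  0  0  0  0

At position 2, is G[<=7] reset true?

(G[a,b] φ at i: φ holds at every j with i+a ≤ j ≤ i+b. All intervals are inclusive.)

True

Check reset at every j in [2,9]:
  j=2: true
  j=3: true
  j=4: true
  j=5: true
  j=6: true
  j=7: true
  j=8: true
  j=9: true
All positions satisfy it → formula holds.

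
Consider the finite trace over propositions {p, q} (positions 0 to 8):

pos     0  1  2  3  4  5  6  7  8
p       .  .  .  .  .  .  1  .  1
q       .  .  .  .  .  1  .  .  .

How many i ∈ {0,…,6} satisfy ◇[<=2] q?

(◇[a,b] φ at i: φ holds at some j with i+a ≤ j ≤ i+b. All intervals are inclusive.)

Evaluate at each i in [0,6]:
  i=0: ✗ (none in [0,2])
  i=1: ✗ (none in [1,3])
  i=2: ✗ (none in [2,4])
  i=3: ✓ (witness j=5)
  i=4: ✓ (witness j=5)
  i=5: ✓ (witness j=5)
  i=6: ✗ (none in [6,8])
Positions where it holds: {3, 4, 5} → 3.

3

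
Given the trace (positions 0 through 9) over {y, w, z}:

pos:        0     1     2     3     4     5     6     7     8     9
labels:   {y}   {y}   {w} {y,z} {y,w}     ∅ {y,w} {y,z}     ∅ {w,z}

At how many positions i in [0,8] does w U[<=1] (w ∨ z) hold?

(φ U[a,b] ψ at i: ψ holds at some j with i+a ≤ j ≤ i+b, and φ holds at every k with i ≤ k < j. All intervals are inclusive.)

Evaluate at each i in [0,8]:
  i=0: ✗ (no rhs in [0,1])
  i=1: ✗ (lhs fails at k=1 before rhs at j=2)
  i=2: ✓ (rhs at j=2)
  i=3: ✓ (rhs at j=3)
  i=4: ✓ (rhs at j=4)
  i=5: ✗ (lhs fails at k=5 before rhs at j=6)
  i=6: ✓ (rhs at j=6)
  i=7: ✓ (rhs at j=7)
  i=8: ✗ (lhs fails at k=8 before rhs at j=9)
Positions where it holds: {2, 3, 4, 6, 7} → 5.

5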